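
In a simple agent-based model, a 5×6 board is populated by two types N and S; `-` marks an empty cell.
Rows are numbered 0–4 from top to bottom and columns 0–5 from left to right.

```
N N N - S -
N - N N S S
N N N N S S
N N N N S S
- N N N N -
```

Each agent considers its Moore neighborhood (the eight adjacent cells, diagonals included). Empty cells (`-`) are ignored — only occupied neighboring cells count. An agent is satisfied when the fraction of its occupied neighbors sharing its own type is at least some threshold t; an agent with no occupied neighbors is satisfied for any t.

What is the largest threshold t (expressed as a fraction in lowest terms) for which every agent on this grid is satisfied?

3/7

Row 0: (0,0)N 2/2 · (0,1)N 4/4 · (0,2)N 3/3 · (0,4)S 2/3
Row 1: (1,0)N 4/4 · (1,2)N 6/6 · (1,3)N 4/7 · (1,4)S 4/6 · (1,5)S 4/4
Row 2: (2,0)N 4/4 · (2,1)N 7/7 · (2,2)N 7/7 · (2,3)N 5/8 · (2,4)S 5/8 · (2,5)S 5/5
Row 3: (3,0)N 4/4 · (3,1)N 7/7 · (3,2)N 8/8 · (3,3)N 6/8 · (3,4)S 3/7 · (3,5)S 3/4
Row 4: (4,1)N 4/4 · (4,2)N 5/5 · (4,3)N 4/5 · (4,4)N 2/4
The smallest same-type fraction is 3/7 at (3,4), which reduces to 3/7. Any threshold above that leaves this agent unsatisfied.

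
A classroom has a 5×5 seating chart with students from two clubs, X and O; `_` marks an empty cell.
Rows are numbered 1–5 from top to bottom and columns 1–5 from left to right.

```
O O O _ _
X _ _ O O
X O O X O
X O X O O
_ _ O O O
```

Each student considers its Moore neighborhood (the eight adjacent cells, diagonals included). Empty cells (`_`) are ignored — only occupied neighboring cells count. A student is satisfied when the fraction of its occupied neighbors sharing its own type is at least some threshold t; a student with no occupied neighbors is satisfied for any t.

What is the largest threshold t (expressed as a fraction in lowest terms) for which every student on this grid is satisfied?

1/7

Row 1: (1,1)O 1/2 · (1,2)O 2/3 · (1,3)O 2/2
Row 2: (2,1)X 1/4 · (2,4)O 4/5 · (2,5)O 2/3
Row 3: (3,1)X 2/4 · (3,2)O 2/6 · (3,3)O 4/6 · (3,4)X 1/7 · (3,5)O 4/5
Row 4: (4,1)X 1/3 · (4,2)O 3/6 · (4,3)X 1/7 · (4,4)O 6/8 · (4,5)O 4/5
Row 5: (5,3)O 3/4 · (5,4)O 4/5 · (5,5)O 3/3
The smallest same-type fraction is 1/7 at (3,4), which reduces to 1/7. Any threshold above that leaves this student unsatisfied.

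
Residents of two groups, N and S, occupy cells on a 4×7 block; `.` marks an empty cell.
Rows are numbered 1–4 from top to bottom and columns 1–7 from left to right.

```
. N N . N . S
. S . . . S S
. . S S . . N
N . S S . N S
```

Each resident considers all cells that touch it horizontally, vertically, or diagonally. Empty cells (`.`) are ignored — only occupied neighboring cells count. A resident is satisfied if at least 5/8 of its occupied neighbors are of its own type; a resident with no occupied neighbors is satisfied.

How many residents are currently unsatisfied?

(1,2)N 1/2 ✗
(1,3)N 1/2 ✗
(1,5)N 0/1 ✗
(1,7)S 2/2 ✓
(2,2)S 1/3 ✗
(2,6)S 2/4 ✗
(2,7)S 2/3 ✓
(3,3)S 4/4 ✓
(3,4)S 3/3 ✓
(3,7)N 1/4 ✗
(4,1)N 0/0 ✓
(4,3)S 3/3 ✓
(4,4)S 3/3 ✓
(4,6)N 1/2 ✗
(4,7)S 0/2 ✗
Unsatisfied: (1,2), (1,3), (1,5), (2,2), (2,6), (3,7), (4,6), (4,7) — 8 in total.

8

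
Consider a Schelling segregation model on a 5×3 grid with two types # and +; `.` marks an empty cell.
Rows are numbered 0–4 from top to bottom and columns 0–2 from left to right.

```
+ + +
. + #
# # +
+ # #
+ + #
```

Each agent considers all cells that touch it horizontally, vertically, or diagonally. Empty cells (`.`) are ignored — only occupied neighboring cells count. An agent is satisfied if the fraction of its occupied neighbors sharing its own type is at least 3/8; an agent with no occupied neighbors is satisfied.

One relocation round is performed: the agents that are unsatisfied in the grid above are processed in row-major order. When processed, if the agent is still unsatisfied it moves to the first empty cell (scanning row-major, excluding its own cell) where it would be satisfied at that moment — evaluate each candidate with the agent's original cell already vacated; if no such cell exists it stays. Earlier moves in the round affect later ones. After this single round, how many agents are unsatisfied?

0

Initially unsatisfied (in order): (1,2), (2,2).
  (1,2) → (1,0).
  (2,2) → (1,2).
Resulting grid:
+ + +
# + +
# # .
+ # #
+ + #
All satisfied now.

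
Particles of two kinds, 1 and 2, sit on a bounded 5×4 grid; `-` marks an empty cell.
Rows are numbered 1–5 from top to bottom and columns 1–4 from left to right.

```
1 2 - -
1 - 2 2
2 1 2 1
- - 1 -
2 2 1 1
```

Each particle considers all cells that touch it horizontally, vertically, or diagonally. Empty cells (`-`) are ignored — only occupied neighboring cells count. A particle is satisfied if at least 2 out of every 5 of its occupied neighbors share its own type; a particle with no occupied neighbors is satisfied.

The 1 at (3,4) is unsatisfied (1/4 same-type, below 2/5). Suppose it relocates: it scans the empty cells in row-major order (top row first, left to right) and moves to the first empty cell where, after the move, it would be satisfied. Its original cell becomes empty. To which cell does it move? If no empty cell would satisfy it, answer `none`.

(2,2)

Vacating (3,4). Empty cells in order:
  (1,3): 0/3 same-type → still unsatisfied.
  (1,4): 0/2 same-type → still unsatisfied.
  (2,2): 3/7 same-type → satisfied — stop here.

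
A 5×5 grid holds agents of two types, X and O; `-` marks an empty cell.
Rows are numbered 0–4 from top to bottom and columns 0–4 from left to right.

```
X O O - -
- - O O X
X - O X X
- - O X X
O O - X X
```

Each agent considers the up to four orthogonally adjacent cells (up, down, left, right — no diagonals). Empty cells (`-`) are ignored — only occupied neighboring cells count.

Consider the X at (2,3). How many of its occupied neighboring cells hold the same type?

Occupied neighbors of (2,3): (1,3)=O, (3,3)=X, (2,2)=O, (2,4)=X.
Same type (X): 2 of 4.

2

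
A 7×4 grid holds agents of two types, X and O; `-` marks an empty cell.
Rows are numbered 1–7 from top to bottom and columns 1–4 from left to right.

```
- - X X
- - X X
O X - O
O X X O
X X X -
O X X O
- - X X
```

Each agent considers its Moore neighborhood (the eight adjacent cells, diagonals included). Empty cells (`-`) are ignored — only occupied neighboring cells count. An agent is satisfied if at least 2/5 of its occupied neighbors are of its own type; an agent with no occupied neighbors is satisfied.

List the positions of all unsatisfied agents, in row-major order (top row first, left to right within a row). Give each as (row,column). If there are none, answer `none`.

(3,1), (3,4), (4,1), (4,4), (6,1), (6,4)

(1,3)X 3/3 satisfied
(1,4)X 3/3 satisfied
(2,3)X 4/5 satisfied
(2,4)X 3/4 satisfied
(3,1)O 1/3 not
(3,2)X 3/5 satisfied
(3,4)O 1/4 not
(4,1)O 1/5 not
(4,2)X 5/7 satisfied
(4,3)X 4/6 satisfied
(4,4)O 1/3 not
(5,1)X 3/5 satisfied
(5,2)X 6/8 satisfied
(5,3)X 5/7 satisfied
(6,1)O 0/3 not
(6,2)X 5/6 satisfied
(6,3)X 5/6 satisfied
(6,4)O 0/4 not
(7,3)X 3/4 satisfied
(7,4)X 2/3 satisfied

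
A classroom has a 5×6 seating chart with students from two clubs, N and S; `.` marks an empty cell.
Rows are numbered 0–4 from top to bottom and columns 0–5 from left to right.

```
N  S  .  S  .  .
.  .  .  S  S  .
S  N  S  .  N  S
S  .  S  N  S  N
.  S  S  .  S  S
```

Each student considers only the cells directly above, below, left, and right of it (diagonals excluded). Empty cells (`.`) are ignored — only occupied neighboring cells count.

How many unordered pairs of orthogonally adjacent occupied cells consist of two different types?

Scan each occupied cell's neighbors to the right and below so each pair is counted once.
Row 0: N(0,0)–S(0,1)≠ S(0,3)–S(1,3)=  → 1/2 unlike.
Row 1: S(1,3)–S(1,4)= S(1,4)–N(2,4)≠  → 1/2 unlike.
Row 2: S(2,0)–N(2,1)≠ S(2,0)–S(3,0)= N(2,1)–S(2,2)≠ S(2,2)–S(3,2)= N(2,4)–S(2,5)≠ N(2,4)–S(3,4)≠ S(2,5)–N(3,5)≠  → 5/7 unlike.
Row 3: S(3,2)–N(3,3)≠ S(3,2)–S(4,2)= N(3,3)–S(3,4)≠ S(3,4)–N(3,5)≠ S(3,4)–S(4,4)= N(3,5)–S(4,5)≠  → 4/6 unlike.
Row 4: S(4,1)–S(4,2)= S(4,4)–S(4,5)=  → 0/2 unlike.
Total adjacent occupied pairs: 19; unlike-type pairs: 11.

11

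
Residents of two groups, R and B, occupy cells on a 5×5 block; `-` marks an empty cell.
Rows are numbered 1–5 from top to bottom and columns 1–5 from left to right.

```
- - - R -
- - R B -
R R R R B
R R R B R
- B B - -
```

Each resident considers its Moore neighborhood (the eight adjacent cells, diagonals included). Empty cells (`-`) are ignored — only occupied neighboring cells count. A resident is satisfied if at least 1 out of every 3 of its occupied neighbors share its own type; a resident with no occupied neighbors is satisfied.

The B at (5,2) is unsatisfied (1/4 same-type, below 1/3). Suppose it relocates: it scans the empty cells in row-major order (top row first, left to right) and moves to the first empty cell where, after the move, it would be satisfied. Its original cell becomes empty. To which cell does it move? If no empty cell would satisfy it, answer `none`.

Vacating (5,2). Empty cells in order:
  (1,1): 0/0 same-type → satisfied — stop here.

(1,1)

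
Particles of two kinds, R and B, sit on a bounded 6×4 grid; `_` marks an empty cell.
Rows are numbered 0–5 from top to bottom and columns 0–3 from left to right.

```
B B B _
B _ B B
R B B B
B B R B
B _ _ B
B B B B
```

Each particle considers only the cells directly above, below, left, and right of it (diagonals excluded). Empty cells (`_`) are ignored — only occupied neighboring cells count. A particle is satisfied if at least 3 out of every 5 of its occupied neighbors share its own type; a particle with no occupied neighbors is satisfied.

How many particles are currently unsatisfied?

Row 0: (0,0)B 2/2 ✓ · (0,1)B 2/2 ✓ · (0,2)B 2/2 ✓
Row 1: (1,0)B 1/2 ✗ · (1,2)B 3/3 ✓ · (1,3)B 2/2 ✓
Row 2: (2,0)R 0/3 ✗ · (2,1)B 2/3 ✓ · (2,2)B 3/4 ✓ · (2,3)B 3/3 ✓
Row 3: (3,0)B 2/3 ✓ · (3,1)B 2/3 ✓ · (3,2)R 0/3 ✗ · (3,3)B 2/3 ✓
Row 4: (4,0)B 2/2 ✓ · (4,3)B 2/2 ✓
Row 5: (5,0)B 2/2 ✓ · (5,1)B 2/2 ✓ · (5,2)B 2/2 ✓ · (5,3)B 2/2 ✓
Unsatisfied: (1,0), (2,0), (3,2) — 3 in total.

3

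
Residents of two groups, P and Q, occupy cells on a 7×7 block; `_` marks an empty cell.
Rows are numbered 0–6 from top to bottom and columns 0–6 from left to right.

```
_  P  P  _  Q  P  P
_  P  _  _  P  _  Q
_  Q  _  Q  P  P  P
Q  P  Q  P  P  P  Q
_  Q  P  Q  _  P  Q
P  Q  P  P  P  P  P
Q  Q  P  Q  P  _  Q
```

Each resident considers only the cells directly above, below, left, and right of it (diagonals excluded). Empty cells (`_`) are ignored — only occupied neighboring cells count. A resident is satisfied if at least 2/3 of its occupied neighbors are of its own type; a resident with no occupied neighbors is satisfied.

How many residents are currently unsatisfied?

27

(0,1)P 2/2 satisfied
(0,2)P 1/1 satisfied
(0,4)Q 0/2 not
(0,5)P 1/2 not
(0,6)P 1/2 not
(1,1)P 1/2 not
(1,4)P 1/2 not
(1,6)Q 0/2 not
(2,1)Q 0/2 not
(2,3)Q 0/2 not
(2,4)P 3/4 satisfied
(2,5)P 3/3 satisfied
(2,6)P 1/3 not
(3,0)Q 0/1 not
(3,1)P 0/4 not
(3,2)Q 0/3 not
(3,3)P 1/4 not
(3,4)P 3/3 satisfied
(3,5)P 3/4 satisfied
(3,6)Q 1/3 not
(4,1)Q 1/3 not
(4,2)P 1/4 not
(4,3)Q 0/3 not
(4,5)P 2/3 satisfied
(4,6)Q 1/3 not
(5,0)P 0/2 not
(5,1)Q 2/4 not
(5,2)P 3/4 satisfied
(5,3)P 2/4 not
(5,4)P 3/3 satisfied
(5,5)P 3/3 satisfied
(5,6)P 1/3 not
(6,0)Q 1/2 not
(6,1)Q 2/3 satisfied
(6,2)P 1/3 not
(6,3)Q 0/3 not
(6,4)P 1/2 not
(6,6)Q 0/1 not
Unsatisfied: (0,4), (0,5), (0,6), (1,1), (1,4), (1,6), (2,1), (2,3), (2,6), (3,0), (3,1), (3,2), (3,3), (3,6), (4,1), (4,2), (4,3), (4,6), (5,0), (5,1), (5,3), (5,6), (6,0), (6,2), (6,3), (6,4), (6,6) — 27 in total.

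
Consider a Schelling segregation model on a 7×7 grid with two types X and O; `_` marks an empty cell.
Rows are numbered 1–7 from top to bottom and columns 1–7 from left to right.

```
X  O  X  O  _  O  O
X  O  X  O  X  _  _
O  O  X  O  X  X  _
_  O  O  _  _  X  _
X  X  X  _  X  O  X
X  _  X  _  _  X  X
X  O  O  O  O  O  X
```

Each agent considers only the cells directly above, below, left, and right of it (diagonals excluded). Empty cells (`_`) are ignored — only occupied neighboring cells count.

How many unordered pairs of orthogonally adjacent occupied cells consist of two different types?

22

Scan each occupied cell's neighbors to the right and below so each pair is counted once.
Row 1: X(1,1)–O(1,2)≠ X(1,1)–X(2,1)= O(1,2)–X(1,3)≠ O(1,2)–O(2,2)= X(1,3)–O(1,4)≠ X(1,3)–X(2,3)= O(1,4)–O(2,4)= O(1,6)–O(1,7)=  → 3/8 unlike.
Row 2: X(2,1)–O(2,2)≠ X(2,1)–O(3,1)≠ O(2,2)–X(2,3)≠ O(2,2)–O(3,2)= X(2,3)–O(2,4)≠ X(2,3)–X(3,3)= O(2,4)–X(2,5)≠ O(2,4)–O(3,4)= X(2,5)–X(3,5)=  → 5/9 unlike.
Row 3: O(3,1)–O(3,2)= O(3,2)–X(3,3)≠ O(3,2)–O(4,2)= X(3,3)–O(3,4)≠ X(3,3)–O(4,3)≠ O(3,4)–X(3,5)≠ X(3,5)–X(3,6)= X(3,6)–X(4,6)=  → 4/8 unlike.
Row 4: O(4,2)–O(4,3)= O(4,2)–X(5,2)≠ O(4,3)–X(5,3)≠ X(4,6)–O(5,6)≠  → 3/4 unlike.
Row 5: X(5,1)–X(5,2)= X(5,1)–X(6,1)= X(5,2)–X(5,3)= X(5,3)–X(6,3)= X(5,5)–O(5,6)≠ O(5,6)–X(5,7)≠ O(5,6)–X(6,6)≠ X(5,7)–X(6,7)=  → 3/8 unlike.
Row 6: X(6,1)–X(7,1)= X(6,3)–O(7,3)≠ X(6,6)–X(6,7)= X(6,6)–O(7,6)≠ X(6,7)–X(7,7)=  → 2/5 unlike.
Row 7: X(7,1)–O(7,2)≠ O(7,2)–O(7,3)= O(7,3)–O(7,4)= O(7,4)–O(7,5)= O(7,5)–O(7,6)= O(7,6)–X(7,7)≠  → 2/6 unlike.
Total adjacent occupied pairs: 48; unlike-type pairs: 22.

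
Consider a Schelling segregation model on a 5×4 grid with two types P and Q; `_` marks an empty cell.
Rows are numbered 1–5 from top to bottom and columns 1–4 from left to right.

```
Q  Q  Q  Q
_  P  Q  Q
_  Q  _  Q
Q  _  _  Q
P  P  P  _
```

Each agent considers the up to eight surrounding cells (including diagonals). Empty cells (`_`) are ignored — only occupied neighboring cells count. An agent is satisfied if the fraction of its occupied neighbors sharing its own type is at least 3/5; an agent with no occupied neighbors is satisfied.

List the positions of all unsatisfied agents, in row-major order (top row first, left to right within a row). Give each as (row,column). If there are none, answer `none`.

(1,1)Q 1/2 unhappy
(1,2)Q 3/4 ok
(1,3)Q 4/5 ok
(1,4)Q 3/3 ok
(2,2)P 0/5 unhappy
(2,3)Q 6/7 ok
(2,4)Q 4/4 ok
(3,2)Q 2/3 ok
(3,4)Q 3/3 ok
(4,1)Q 1/3 unhappy
(4,4)Q 1/2 unhappy
(5,1)P 1/2 unhappy
(5,2)P 2/3 ok
(5,3)P 1/2 unhappy

(1,1), (2,2), (4,1), (4,4), (5,1), (5,3)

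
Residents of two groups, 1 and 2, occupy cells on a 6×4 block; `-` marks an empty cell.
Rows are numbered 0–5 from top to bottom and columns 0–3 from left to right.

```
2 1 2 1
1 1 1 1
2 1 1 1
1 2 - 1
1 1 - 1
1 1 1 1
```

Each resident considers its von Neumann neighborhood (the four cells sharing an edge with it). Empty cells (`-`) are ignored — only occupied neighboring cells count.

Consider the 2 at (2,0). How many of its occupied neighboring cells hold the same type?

Occupied neighbors of (2,0): (1,0)=1, (3,0)=1, (2,1)=1.
Same type (2): 0 of 3.

0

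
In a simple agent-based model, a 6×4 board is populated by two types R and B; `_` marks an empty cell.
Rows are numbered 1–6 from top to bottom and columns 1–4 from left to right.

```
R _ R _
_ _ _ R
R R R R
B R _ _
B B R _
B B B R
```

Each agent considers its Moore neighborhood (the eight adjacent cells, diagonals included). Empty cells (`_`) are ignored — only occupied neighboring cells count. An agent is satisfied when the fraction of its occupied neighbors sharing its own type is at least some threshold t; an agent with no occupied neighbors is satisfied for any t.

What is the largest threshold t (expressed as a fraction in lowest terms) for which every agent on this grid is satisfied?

(1,1)R — no occupied neighbors
(1,3)R 1/1
(2,4)R 3/3
(3,1)R 2/3
(3,2)R 3/4
(3,3)R 4/4
(3,4)R 2/2
(4,1)B 2/5
(4,2)R 4/7
(5,1)B 4/5
(5,2)B 5/7
(5,3)R 2/5
(6,1)B 3/3
(6,2)B 4/5
(6,3)B 2/4
(6,4)R 1/2
The smallest same-type fraction is 2/5 at (4,1), which reduces to 2/5. Any threshold above that leaves this agent unsatisfied.

2/5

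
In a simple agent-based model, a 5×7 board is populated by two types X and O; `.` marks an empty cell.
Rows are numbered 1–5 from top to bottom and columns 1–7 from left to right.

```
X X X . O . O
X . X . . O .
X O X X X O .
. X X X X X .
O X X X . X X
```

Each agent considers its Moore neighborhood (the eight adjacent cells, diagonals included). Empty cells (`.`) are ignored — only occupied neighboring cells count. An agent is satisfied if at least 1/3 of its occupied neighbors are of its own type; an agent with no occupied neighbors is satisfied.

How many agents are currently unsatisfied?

3

(1,1)X 2/2 satisfied
(1,2)X 4/4 satisfied
(1,3)X 2/2 satisfied
(1,5)O 1/1 satisfied
(1,7)O 1/1 satisfied
(2,1)X 3/4 satisfied
(2,3)X 4/5 satisfied
(2,6)O 3/4 satisfied
(3,1)X 2/3 satisfied
(3,2)O 0/6 not
(3,3)X 5/6 satisfied
(3,4)X 6/6 satisfied
(3,5)X 4/6 satisfied
(3,6)O 1/4 not
(4,2)X 5/7 satisfied
(4,3)X 7/8 satisfied
(4,4)X 7/7 satisfied
(4,5)X 6/7 satisfied
(4,6)X 4/5 satisfied
(5,1)O 0/2 not
(5,2)X 3/4 satisfied
(5,3)X 5/5 satisfied
(5,4)X 4/4 satisfied
(5,6)X 3/3 satisfied
(5,7)X 2/2 satisfied
Unsatisfied: (3,2), (3,6), (5,1) — 3 in total.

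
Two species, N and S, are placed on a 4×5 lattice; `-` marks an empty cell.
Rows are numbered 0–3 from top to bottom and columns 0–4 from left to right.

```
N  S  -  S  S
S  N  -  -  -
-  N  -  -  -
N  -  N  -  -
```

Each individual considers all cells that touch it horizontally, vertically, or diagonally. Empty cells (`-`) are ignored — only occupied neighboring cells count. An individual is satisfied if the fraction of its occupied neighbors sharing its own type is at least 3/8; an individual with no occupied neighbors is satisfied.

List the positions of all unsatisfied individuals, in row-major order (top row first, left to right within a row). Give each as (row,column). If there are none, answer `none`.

(0,0), (0,1), (1,0)

Row 0: (0,0)N 1/3 not · (0,1)S 1/3 not · (0,3)S 1/1 satisfied · (0,4)S 1/1 satisfied
Row 1: (1,0)S 1/4 not · (1,1)N 2/4 satisfied
Row 2: (2,1)N 3/4 satisfied
Row 3: (3,0)N 1/1 satisfied · (3,2)N 1/1 satisfied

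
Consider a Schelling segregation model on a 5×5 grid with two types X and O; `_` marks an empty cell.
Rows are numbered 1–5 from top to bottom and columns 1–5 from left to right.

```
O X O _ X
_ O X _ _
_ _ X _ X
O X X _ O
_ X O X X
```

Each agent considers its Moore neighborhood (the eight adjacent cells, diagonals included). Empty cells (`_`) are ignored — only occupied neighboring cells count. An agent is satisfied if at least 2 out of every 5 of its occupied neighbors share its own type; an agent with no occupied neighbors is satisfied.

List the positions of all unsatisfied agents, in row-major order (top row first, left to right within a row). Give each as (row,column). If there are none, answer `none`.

(1,2), (1,3), (3,5), (4,1), (4,5), (5,3)

(1,1)O 1/2 ok
(1,2)X 1/4 unhappy
(1,3)O 1/3 unhappy
(1,5)X 0/0 ok
(2,2)O 2/5 ok
(2,3)X 2/4 ok
(3,3)X 3/4 ok
(3,5)X 0/1 unhappy
(4,1)O 0/2 unhappy
(4,2)X 3/5 ok
(4,3)X 4/5 ok
(4,5)O 0/3 unhappy
(5,2)X 2/4 ok
(5,3)O 0/4 unhappy
(5,4)X 2/4 ok
(5,5)X 1/2 ok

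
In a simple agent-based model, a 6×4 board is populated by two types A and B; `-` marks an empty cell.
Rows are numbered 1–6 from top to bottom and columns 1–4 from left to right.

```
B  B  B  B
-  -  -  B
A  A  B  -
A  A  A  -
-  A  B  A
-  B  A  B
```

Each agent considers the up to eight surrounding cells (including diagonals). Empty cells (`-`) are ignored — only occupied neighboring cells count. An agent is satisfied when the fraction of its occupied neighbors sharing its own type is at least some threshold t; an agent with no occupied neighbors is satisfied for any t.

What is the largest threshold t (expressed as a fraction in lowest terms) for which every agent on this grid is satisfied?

1/4

(1,1)B 1/1
(1,2)B 2/2
(1,3)B 3/3
(1,4)B 2/2
(2,4)B 3/3
(3,1)A 3/3
(3,2)A 4/5
(3,3)B 1/4
(4,1)A 4/4
(4,2)A 5/7
(4,3)A 4/6
(5,2)A 4/6
(5,3)B 2/7
(5,4)A 2/4
(6,2)B 1/3
(6,3)A 2/5
(6,4)B 1/3
The smallest same-type fraction is 1/4 at (3,3), which reduces to 1/4. Any threshold above that leaves this agent unsatisfied.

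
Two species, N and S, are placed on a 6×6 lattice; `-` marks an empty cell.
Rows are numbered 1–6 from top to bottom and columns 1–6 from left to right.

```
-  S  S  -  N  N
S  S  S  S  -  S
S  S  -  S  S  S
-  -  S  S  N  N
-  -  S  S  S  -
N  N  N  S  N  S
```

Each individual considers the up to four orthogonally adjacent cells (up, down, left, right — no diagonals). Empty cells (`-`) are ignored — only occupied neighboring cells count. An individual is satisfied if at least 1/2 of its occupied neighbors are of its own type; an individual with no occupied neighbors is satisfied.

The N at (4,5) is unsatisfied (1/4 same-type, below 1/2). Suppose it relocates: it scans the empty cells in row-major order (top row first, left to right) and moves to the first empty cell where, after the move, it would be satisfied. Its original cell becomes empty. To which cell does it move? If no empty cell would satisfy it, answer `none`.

(5,1)

Vacating (4,5). Empty cells in order:
  (1,1): 0/2 same-type → still unsatisfied.
  (1,4): 1/3 same-type → still unsatisfied.
  (2,5): 1/4 same-type → still unsatisfied.
  (3,3): 0/4 same-type → still unsatisfied.
  (4,1): 0/1 same-type → still unsatisfied.
  (4,2): 0/2 same-type → still unsatisfied.
  (5,1): 1/1 same-type → satisfied — stop here.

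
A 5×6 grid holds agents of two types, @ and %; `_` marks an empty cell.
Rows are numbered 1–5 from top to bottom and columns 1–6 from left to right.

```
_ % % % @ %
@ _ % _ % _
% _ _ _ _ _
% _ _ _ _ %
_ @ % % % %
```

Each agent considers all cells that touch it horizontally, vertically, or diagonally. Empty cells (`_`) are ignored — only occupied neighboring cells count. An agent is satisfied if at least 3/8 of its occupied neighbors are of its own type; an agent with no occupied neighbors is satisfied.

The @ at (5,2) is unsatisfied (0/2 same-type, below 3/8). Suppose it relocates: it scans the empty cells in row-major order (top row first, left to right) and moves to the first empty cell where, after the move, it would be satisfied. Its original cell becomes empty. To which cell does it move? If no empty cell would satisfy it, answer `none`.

(1,1)

Vacating (5,2). Empty cells in order:
  (1,1): 1/2 same-type → satisfied — stop here.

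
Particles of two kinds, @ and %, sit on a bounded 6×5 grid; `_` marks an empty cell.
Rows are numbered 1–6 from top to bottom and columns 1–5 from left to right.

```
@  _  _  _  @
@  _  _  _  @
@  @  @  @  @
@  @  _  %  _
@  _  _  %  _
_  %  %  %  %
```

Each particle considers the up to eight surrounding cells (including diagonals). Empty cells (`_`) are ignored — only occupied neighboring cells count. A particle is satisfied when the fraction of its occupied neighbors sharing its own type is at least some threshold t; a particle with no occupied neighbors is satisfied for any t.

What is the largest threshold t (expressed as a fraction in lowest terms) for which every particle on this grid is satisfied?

1/4

Row 1: (1,1)@ 1/1 · (1,5)@ 1/1
Row 2: (2,1)@ 3/3 · (2,5)@ 3/3
Row 3: (3,1)@ 4/4 · (3,2)@ 5/5 · (3,3)@ 3/4 · (3,4)@ 3/4 · (3,5)@ 2/3
Row 4: (4,1)@ 4/4 · (4,2)@ 5/5 · (4,4)% 1/4
Row 5: (5,1)@ 2/3 · (5,4)% 4/4
Row 6: (6,2)% 1/2 · (6,3)% 3/3 · (6,4)% 3/3 · (6,5)% 2/2
The smallest same-type fraction is 1/4 at (4,4), which reduces to 1/4. Any threshold above that leaves this particle unsatisfied.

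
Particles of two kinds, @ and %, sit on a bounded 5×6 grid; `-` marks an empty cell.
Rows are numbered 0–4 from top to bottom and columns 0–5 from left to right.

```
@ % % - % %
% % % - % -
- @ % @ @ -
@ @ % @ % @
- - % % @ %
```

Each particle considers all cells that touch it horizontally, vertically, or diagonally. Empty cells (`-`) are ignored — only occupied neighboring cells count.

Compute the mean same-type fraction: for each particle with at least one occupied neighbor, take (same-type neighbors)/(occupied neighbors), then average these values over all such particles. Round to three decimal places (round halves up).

0.548

Row 0: (0,0)@ 0/3 · (0,1)% 4/5 · (0,2)% 3/3 · (0,4)% 2/2 · (0,5)% 2/2
Row 1: (1,0)% 2/4 · (1,1)% 5/7 · (1,2)% 4/6 · (1,4)% 2/4
Row 2: (2,1)@ 2/7 · (2,2)% 3/7 · (2,3)@ 2/7 · (2,4)@ 3/5
Row 3: (3,0)@ 2/2 · (3,1)@ 2/5 · (3,2)% 3/7 · (3,3)@ 3/8 · (3,4)% 2/7 · (3,5)@ 2/4
Row 4: (4,2)% 2/4 · (4,3)% 3/5 · (4,4)@ 2/5 · (4,5)% 1/3
Sum over 23 particles: 0/3 + 4/5 + 3/3 + 2/2 + 2/2 + 2/4 + 5/7 + 4/6 + 2/4 + 2/7 + 3/7 + 2/7 + 3/5 + 2/2 + 2/5 + 3/7 + 3/8 + 2/7 + 2/4 + 2/4 + 3/5 + 2/5 + 1/3 = 3529/280; mean = 3529/280 ÷ 23 = 3529/6440 = 0.547981… → 0.548.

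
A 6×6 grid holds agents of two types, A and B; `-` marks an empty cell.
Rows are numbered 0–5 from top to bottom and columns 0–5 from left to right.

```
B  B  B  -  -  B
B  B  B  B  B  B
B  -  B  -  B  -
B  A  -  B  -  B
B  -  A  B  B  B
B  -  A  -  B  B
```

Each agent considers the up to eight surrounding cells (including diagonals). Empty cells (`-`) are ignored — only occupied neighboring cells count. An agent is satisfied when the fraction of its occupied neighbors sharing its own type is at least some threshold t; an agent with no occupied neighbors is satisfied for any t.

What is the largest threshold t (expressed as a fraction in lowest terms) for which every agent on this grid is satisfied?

(0,0)B 3/3
(0,1)B 5/5
(0,2)B 4/4
(0,5)B 2/2
(1,0)B 4/4
(1,1)B 7/7
(1,2)B 5/5
(1,3)B 5/5
(1,4)B 4/4
(1,5)B 3/3
(2,0)B 3/4
(2,2)B 4/5
(2,4)B 5/5
(3,0)B 2/3
(3,1)A 1/5
(3,3)B 4/5
(3,5)B 3/3
(4,0)B 2/3
(4,2)A 2/4
(4,3)B 3/5
(4,4)B 6/6
(4,5)B 4/4
(5,0)B 1/1
(5,2)A 1/2
(5,4)B 4/4
(5,5)B 3/3
The smallest same-type fraction is 1/5 at (3,1), which reduces to 1/5. Any threshold above that leaves this agent unsatisfied.

1/5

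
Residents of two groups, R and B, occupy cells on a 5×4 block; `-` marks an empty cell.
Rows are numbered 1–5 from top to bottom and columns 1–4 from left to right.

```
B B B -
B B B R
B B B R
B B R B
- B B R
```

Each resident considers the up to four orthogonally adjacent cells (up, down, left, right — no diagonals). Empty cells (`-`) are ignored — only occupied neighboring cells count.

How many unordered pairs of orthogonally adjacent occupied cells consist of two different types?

Scan each occupied cell's neighbors to the right and below so each pair is counted once.
From row 1: 0 unlike of 5 pairs (running 0/5).
From row 2: 1 unlike of 7 pairs (running 1/12).
From row 3: 3 unlike of 7 pairs (running 4/19).
From row 4: 4 unlike of 6 pairs (running 8/25).
From row 5: 1 unlike of 2 pairs (running 9/27).
Total adjacent occupied pairs: 27; unlike-type pairs: 9.

9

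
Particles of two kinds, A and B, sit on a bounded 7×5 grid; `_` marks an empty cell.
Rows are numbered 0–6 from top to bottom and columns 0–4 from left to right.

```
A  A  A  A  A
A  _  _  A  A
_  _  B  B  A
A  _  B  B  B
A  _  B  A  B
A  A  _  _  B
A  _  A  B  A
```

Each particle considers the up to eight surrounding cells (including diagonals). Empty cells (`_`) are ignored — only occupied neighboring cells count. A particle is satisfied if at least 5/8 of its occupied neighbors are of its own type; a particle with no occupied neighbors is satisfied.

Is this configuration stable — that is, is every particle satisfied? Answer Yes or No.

No

Row 0: (0,0)A 2/2 ✓ · (0,1)A 3/3 ✓ · (0,2)A 3/3 ✓ · (0,3)A 4/4 ✓ · (0,4)A 3/3 ✓
Row 1: (1,0)A 2/2 ✓ · (1,3)A 5/7 ✓ · (1,4)A 4/5 ✓
Row 2: (2,2)B 3/4 ✓ · (2,3)B 4/7 ✗ · (2,4)A 2/5 ✗
Row 3: (3,0)A 1/1 ✓ · (3,2)B 4/5 ✓ · (3,3)B 6/8 ✓ · (3,4)B 3/5 ✗
Row 4: (4,0)A 3/3 ✓ · (4,2)B 2/4 ✗ · (4,3)A 0/6 ✗ · (4,4)B 3/4 ✓
Row 5: (5,0)A 3/3 ✓ · (5,1)A 4/5 ✓ · (5,4)B 2/4 ✗
Row 6: (6,0)A 2/2 ✓ · (6,2)A 1/2 ✗ · (6,3)B 1/3 ✗ · (6,4)A 0/2 ✗
For instance (2,3) has only 4/7 same-type neighbors, below 5/8.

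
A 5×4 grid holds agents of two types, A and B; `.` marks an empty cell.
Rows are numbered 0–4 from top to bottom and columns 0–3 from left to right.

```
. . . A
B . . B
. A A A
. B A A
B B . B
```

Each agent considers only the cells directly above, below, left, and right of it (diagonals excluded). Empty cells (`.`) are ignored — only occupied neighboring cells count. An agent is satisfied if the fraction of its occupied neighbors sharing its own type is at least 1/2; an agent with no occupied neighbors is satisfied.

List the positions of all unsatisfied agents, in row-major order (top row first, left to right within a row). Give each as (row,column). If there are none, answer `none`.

(0,3), (1,3), (3,1), (4,3)

Row 0: (0,3)A 0/1 ✗
Row 1: (1,0)B 0/0 ✓ · (1,3)B 0/2 ✗
Row 2: (2,1)A 1/2 ✓ · (2,2)A 3/3 ✓ · (2,3)A 2/3 ✓
Row 3: (3,1)B 1/3 ✗ · (3,2)A 2/3 ✓ · (3,3)A 2/3 ✓
Row 4: (4,0)B 1/1 ✓ · (4,1)B 2/2 ✓ · (4,3)B 0/1 ✗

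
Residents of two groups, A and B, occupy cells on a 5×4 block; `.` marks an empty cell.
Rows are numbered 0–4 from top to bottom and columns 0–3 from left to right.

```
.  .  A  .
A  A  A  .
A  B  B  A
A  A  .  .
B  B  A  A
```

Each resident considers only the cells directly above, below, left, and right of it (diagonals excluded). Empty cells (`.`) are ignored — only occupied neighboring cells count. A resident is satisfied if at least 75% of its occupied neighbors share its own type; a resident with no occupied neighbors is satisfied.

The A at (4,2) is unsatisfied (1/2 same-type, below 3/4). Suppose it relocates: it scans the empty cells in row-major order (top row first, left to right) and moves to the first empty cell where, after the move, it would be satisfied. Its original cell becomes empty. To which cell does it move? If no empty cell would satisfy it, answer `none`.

Vacating (4,2). Empty cells in order:
  (0,0): 1/1 same-type → satisfied — stop here.

(0,0)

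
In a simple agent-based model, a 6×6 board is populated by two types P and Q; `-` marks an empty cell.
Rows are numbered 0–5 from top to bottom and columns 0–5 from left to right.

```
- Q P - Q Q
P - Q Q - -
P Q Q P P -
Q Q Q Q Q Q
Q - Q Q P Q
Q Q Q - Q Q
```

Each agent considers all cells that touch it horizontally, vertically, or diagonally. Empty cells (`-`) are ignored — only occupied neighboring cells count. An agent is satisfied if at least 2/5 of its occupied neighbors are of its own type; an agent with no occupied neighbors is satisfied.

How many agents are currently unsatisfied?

7

Row 0: (0,1)Q 1/3 not · (0,2)P 0/3 not · (0,4)Q 2/2 satisfied · (0,5)Q 1/1 satisfied
Row 1: (1,0)P 1/3 not · (1,2)Q 4/6 satisfied · (1,3)Q 3/6 satisfied
Row 2: (2,0)P 1/4 not · (2,1)Q 5/7 satisfied · (2,2)Q 6/7 satisfied · (2,3)P 1/7 not · (2,4)P 1/5 not
Row 3: (3,0)Q 3/4 satisfied · (3,1)Q 6/7 satisfied · (3,2)Q 6/7 satisfied · (3,3)Q 5/8 satisfied · (3,4)Q 4/7 satisfied · (3,5)Q 2/4 satisfied
Row 4: (4,0)Q 4/4 satisfied · (4,2)Q 6/6 satisfied · (4,3)Q 6/7 satisfied · (4,4)P 0/7 not · (4,5)Q 4/5 satisfied
Row 5: (5,0)Q 2/2 satisfied · (5,1)Q 4/4 satisfied · (5,2)Q 3/3 satisfied · (5,4)Q 3/4 satisfied · (5,5)Q 2/3 satisfied
Unsatisfied: (0,1), (0,2), (1,0), (2,0), (2,3), (2,4), (4,4) — 7 in total.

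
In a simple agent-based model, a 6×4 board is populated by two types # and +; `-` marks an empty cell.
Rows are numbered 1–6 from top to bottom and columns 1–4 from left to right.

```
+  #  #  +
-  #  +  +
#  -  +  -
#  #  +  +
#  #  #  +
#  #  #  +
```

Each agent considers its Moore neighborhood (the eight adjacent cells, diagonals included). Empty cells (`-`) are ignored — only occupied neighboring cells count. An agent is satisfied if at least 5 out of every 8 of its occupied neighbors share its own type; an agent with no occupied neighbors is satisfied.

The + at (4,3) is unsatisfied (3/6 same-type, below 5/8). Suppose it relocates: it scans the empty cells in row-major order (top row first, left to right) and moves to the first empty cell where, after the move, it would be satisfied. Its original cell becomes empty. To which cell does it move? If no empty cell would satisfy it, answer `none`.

Vacating (4,3). Empty cells in order:
  (2,1): 1/4 same-type → still unsatisfied.
  (3,2): 2/6 same-type → still unsatisfied.
  (3,4): 4/4 same-type → satisfied — stop here.

(3,4)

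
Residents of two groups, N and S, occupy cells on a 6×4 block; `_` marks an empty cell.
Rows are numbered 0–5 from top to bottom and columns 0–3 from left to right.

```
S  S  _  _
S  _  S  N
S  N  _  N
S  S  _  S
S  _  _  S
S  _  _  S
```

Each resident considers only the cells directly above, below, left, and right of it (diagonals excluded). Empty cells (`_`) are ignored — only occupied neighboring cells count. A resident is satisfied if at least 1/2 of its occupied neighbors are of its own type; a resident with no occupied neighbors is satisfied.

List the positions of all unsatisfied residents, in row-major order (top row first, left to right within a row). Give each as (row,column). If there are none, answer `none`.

(1,2), (2,1)

(0,0)S 2/2 ok
(0,1)S 1/1 ok
(1,0)S 2/2 ok
(1,2)S 0/1 unhappy
(1,3)N 1/2 ok
(2,0)S 2/3 ok
(2,1)N 0/2 unhappy
(2,3)N 1/2 ok
(3,0)S 3/3 ok
(3,1)S 1/2 ok
(3,3)S 1/2 ok
(4,0)S 2/2 ok
(4,3)S 2/2 ok
(5,0)S 1/1 ok
(5,3)S 1/1 ok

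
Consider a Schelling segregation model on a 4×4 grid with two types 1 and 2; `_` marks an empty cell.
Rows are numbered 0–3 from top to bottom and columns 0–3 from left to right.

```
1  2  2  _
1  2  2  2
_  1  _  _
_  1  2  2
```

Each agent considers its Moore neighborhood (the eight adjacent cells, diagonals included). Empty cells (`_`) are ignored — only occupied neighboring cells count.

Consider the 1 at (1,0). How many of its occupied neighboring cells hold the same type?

Occupied neighbors of (1,0): (0,0)=1, (0,1)=2, (1,1)=2, (2,1)=1.
Same type (1): 2 of 4.

2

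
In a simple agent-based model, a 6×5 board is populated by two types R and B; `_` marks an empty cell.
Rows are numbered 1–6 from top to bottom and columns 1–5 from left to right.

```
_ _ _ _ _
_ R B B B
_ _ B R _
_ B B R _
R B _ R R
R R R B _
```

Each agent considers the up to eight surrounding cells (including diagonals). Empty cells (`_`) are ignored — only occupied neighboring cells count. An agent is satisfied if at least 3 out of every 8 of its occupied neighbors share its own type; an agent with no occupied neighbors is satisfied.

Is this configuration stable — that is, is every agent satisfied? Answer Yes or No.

No

(2,2)R 0/2 unhappy
(2,3)B 2/4 ok
(2,4)B 3/4 ok
(2,5)B 1/2 ok
(3,3)B 4/7 ok
(3,4)R 1/6 unhappy
(4,2)B 3/4 ok
(4,3)B 3/6 ok
(4,4)R 3/5 ok
(5,1)R 2/4 ok
(5,2)B 2/6 unhappy
(5,4)R 3/5 ok
(5,5)R 2/3 ok
(6,1)R 2/3 ok
(6,2)R 3/4 ok
(6,3)R 2/4 ok
(6,4)B 0/3 unhappy
For instance (2,2) has only 0/2 same-type neighbors, below 3/8.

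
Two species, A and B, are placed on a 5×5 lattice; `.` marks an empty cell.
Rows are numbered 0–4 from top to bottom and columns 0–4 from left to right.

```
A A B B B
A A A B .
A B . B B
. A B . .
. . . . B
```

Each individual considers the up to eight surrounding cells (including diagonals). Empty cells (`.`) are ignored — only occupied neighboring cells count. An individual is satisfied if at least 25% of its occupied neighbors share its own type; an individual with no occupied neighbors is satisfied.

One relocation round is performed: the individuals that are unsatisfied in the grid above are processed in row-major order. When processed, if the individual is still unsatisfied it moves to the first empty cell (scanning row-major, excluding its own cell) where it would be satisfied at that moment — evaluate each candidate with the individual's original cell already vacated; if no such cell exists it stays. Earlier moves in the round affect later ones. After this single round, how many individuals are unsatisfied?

Initially unsatisfied (in order): (2,1).
  (2,1) → (1,4).
Resulting grid:
A A B B B
A A A B B
A . . B B
. A B . .
. . . . B
All satisfied now.

0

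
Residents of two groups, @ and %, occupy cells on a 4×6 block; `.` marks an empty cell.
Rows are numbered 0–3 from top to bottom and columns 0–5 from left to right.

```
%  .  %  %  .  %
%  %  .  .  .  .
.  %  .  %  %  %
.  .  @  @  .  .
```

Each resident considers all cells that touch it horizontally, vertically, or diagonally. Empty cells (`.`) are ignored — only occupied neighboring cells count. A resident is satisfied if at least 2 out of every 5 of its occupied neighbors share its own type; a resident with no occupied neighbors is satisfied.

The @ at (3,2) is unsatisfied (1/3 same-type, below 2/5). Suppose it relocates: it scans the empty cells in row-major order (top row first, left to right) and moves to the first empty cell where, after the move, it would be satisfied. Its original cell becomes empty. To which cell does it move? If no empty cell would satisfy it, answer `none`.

Vacating (3,2). Empty cells in order:
  (0,1): 0/4 same-type → still unsatisfied.
  (0,4): 0/2 same-type → still unsatisfied.
  (1,2): 0/5 same-type → still unsatisfied.
  (1,3): 0/4 same-type → still unsatisfied.
  (1,4): 0/5 same-type → still unsatisfied.
  (1,5): 0/3 same-type → still unsatisfied.
  (2,0): 0/3 same-type → still unsatisfied.
  (2,2): 1/4 same-type → still unsatisfied.
  (3,0): 0/1 same-type → still unsatisfied.
  (3,1): 0/1 same-type → still unsatisfied.
  (3,4): 1/4 same-type → still unsatisfied.
  (3,5): 0/2 same-type → still unsatisfied.

none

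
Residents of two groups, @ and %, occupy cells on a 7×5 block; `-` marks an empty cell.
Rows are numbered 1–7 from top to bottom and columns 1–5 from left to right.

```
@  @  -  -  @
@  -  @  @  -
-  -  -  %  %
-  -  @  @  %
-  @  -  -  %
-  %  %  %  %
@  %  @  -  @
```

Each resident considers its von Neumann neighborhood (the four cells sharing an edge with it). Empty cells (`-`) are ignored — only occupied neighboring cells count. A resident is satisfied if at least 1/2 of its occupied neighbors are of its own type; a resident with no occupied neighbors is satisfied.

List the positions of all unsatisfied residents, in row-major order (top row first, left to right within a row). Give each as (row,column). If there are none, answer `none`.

(3,4), (4,4), (5,2), (7,1), (7,2), (7,3), (7,5)

(1,1)@ 2/2 satisfied
(1,2)@ 1/1 satisfied
(1,5)@ 0/0 satisfied
(2,1)@ 1/1 satisfied
(2,3)@ 1/1 satisfied
(2,4)@ 1/2 satisfied
(3,4)% 1/3 not
(3,5)% 2/2 satisfied
(4,3)@ 1/1 satisfied
(4,4)@ 1/3 not
(4,5)% 2/3 satisfied
(5,2)@ 0/1 not
(5,5)% 2/2 satisfied
(6,2)% 2/3 satisfied
(6,3)% 2/3 satisfied
(6,4)% 2/2 satisfied
(6,5)% 2/3 satisfied
(7,1)@ 0/1 not
(7,2)% 1/3 not
(7,3)@ 0/2 not
(7,5)@ 0/1 not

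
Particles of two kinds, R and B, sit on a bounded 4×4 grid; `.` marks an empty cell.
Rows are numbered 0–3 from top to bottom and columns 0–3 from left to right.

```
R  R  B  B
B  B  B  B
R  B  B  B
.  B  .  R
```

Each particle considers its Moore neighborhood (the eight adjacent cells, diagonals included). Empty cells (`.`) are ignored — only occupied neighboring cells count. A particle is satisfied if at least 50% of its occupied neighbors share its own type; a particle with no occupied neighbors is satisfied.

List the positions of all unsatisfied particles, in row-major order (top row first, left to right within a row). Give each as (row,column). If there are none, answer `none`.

(0,0), (0,1), (1,0), (2,0), (3,3)

Row 0: (0,0)R 1/3 ✗ · (0,1)R 1/5 ✗ · (0,2)B 4/5 ✓ · (0,3)B 3/3 ✓
Row 1: (1,0)B 2/5 ✗ · (1,1)B 5/8 ✓ · (1,2)B 7/8 ✓ · (1,3)B 5/5 ✓
Row 2: (2,0)R 0/4 ✗ · (2,1)B 5/6 ✓ · (2,2)B 6/7 ✓ · (2,3)B 3/4 ✓
Row 3: (3,1)B 2/3 ✓ · (3,3)R 0/2 ✗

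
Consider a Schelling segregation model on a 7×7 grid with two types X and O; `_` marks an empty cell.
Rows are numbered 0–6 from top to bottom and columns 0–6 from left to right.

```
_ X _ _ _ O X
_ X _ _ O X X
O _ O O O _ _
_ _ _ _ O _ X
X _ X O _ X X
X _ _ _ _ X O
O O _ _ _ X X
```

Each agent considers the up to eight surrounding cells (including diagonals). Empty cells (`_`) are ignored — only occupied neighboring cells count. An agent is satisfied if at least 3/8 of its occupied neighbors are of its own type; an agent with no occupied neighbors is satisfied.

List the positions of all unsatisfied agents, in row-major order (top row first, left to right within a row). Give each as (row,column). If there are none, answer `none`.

(0,1)X 1/1 ok
(0,5)O 1/4 unhappy
(0,6)X 2/3 ok
(1,1)X 1/3 unhappy
(1,4)O 3/4 ok
(1,5)X 2/5 ok
(1,6)X 2/3 ok
(2,0)O 0/1 unhappy
(2,2)O 1/2 ok
(2,3)O 4/4 ok
(2,4)O 3/4 ok
(3,4)O 3/4 ok
(3,6)X 2/2 ok
(4,0)X 1/1 ok
(4,2)X 0/1 unhappy
(4,3)O 1/2 ok
(4,5)X 3/5 ok
(4,6)X 3/4 ok
(5,0)X 1/3 unhappy
(5,5)X 4/5 ok
(5,6)O 0/5 unhappy
(6,0)O 1/2 ok
(6,1)O 1/2 ok
(6,5)X 2/3 ok
(6,6)X 2/3 ok

(0,5), (1,1), (2,0), (4,2), (5,0), (5,6)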